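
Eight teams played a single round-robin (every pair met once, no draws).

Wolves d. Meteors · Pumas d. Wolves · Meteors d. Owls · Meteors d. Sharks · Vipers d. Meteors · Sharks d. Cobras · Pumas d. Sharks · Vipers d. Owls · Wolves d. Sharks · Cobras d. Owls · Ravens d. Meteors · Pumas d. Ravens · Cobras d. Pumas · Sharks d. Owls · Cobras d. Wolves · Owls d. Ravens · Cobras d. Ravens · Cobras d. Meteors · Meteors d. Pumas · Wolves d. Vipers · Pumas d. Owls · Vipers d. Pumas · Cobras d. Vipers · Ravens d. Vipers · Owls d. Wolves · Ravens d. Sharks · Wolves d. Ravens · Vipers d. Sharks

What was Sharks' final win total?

Sharks' results: beat Cobras, Owls; lost to Meteors, Wolves, Pumas, Ravens, Vipers.
That is 2 wins.

2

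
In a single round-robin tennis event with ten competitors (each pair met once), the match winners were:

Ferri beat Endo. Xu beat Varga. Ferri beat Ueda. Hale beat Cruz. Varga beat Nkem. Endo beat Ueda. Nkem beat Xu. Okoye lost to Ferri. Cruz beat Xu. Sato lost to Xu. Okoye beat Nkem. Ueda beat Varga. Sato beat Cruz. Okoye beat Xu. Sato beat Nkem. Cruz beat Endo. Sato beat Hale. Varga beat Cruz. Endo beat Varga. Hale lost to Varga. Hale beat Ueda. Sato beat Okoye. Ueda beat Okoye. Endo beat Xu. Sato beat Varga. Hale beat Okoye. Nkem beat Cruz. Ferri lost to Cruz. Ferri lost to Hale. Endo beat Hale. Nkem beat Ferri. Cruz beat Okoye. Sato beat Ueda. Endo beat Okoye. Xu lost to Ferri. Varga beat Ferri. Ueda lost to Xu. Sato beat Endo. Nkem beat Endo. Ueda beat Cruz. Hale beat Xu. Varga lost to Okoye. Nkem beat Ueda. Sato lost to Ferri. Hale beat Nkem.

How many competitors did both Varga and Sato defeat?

Varga beat: Cruz, Hale, Ferri, Nkem.
Sato beat: Cruz, Hale, Varga, Ueda, Okoye, Nkem, Endo.
Both beat: Cruz, Hale, Nkem — 3.

3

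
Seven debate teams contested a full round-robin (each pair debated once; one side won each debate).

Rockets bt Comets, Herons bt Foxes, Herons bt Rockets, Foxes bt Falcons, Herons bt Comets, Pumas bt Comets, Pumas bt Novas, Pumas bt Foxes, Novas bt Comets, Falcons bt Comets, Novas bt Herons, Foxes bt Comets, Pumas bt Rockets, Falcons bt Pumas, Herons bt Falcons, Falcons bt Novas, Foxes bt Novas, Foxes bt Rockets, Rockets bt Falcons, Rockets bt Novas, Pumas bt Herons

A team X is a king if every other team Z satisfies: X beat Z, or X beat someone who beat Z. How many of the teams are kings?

Foxes reaches everyone (king).
Comets cannot reach Foxes, Falcons, Pumas, Herons, Novas, Rockets in two steps.
Falcons reaches everyone (king).
Pumas reaches everyone (king).
Herons reaches everyone (king).
Novas cannot reach Pumas in two steps.
Rockets cannot reach Foxes in two steps.
Kings: Foxes, Falcons, Pumas, Herons — 4.

4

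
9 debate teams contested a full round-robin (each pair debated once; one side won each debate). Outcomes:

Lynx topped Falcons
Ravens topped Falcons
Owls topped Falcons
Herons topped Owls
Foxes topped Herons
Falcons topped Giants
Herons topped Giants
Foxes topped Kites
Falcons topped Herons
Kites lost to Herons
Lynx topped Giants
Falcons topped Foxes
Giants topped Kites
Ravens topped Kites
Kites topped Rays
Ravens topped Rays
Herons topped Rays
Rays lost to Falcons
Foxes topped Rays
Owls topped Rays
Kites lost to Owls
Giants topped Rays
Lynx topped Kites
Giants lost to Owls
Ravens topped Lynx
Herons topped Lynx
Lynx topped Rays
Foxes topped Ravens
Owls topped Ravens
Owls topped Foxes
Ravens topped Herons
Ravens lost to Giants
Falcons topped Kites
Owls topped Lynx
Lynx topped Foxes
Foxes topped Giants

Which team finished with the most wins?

Owls

Win totals: Kites 1, Owls 7, Foxes 5, Ravens 5, Herons 5, Falcons 5, Giants 3, Rays 0, Lynx 5.
Owls leads with 7 wins (next highest: 5).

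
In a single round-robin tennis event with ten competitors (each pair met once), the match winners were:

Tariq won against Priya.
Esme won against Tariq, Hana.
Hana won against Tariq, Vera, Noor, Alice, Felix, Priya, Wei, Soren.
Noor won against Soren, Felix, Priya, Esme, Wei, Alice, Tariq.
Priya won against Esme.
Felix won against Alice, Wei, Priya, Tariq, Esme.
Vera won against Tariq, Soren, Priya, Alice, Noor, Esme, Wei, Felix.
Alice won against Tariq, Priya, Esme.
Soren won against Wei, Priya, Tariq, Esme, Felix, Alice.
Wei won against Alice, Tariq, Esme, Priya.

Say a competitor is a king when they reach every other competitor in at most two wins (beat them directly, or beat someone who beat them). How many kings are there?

3

Alice cannot reach Soren, Vera, Wei, Felix, Noor in two steps.
Hana reaches everyone (king).
Tariq cannot reach Alice, Hana, Soren, Vera, Wei, Felix, Noor in two steps.
Soren cannot reach Vera, Noor in two steps.
Vera reaches everyone (king).
Wei cannot reach Soren, Vera, Felix, Noor in two steps.
Priya cannot reach Alice, Soren, Vera, Wei, Felix, Noor in two steps.
Felix cannot reach Soren, Vera, Noor in two steps.
Esme reaches everyone (king).
Noor cannot reach Vera in two steps.
Kings: Hana, Vera, Esme — 3.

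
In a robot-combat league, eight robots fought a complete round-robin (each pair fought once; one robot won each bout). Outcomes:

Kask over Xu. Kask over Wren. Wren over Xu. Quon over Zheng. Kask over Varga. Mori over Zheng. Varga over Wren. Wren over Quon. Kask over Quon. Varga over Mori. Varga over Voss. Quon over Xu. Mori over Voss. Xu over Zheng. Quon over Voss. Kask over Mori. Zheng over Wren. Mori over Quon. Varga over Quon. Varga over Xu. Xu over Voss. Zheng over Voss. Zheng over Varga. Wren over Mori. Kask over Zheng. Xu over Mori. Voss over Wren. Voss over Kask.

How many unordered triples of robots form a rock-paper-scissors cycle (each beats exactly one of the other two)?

15

Win totals: Wren 3, Zheng 3, Quon 3, Mori 3, Varga 5, Kask 6, Xu 3, Voss 2.
A robot with w wins dominates both others in C(w,2) triples; summing gives 3 + 3 + 3 + 3 + 10 + 15 + 3 + 1 = 41 transitive triples.
Total triples C(8,3) = 56, so cyclic triples = 56 − 41 = 15.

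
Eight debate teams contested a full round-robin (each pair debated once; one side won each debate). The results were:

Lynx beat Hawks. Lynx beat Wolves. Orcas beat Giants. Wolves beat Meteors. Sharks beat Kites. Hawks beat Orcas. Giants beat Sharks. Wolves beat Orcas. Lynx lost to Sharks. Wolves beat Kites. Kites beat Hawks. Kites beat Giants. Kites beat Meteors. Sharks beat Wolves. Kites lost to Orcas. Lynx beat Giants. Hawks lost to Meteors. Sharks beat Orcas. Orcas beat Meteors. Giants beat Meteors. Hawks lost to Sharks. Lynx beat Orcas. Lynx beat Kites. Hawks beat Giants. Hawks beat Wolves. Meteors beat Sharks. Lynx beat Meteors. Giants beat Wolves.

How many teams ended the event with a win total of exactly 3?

Win totals: Orcas 3, Lynx 6, Meteors 2, Wolves 3, Hawks 3, Giants 3, Sharks 5, Kites 3.
Exactly 3: Orcas, Wolves, Hawks, Giants, Kites — 5 teams.

5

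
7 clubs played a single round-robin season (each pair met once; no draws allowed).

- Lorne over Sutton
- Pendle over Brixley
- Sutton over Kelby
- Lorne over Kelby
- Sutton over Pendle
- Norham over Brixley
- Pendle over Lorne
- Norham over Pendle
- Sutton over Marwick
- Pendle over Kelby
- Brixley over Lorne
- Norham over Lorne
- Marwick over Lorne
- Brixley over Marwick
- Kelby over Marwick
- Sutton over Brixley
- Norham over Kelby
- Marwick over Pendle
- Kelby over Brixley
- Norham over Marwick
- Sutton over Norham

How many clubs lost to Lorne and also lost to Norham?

1

Lorne beat: Kelby, Sutton.
Norham beat: Lorne, Kelby, Brixley, Pendle, Marwick.
Both beat: Kelby — 1.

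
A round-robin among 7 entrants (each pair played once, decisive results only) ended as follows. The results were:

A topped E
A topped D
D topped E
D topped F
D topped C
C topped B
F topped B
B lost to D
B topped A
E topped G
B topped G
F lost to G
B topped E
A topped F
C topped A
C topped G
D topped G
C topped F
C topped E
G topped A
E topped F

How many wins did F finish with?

F's results: beat B; lost to A, C, D, E, G.
That is 1 win.

1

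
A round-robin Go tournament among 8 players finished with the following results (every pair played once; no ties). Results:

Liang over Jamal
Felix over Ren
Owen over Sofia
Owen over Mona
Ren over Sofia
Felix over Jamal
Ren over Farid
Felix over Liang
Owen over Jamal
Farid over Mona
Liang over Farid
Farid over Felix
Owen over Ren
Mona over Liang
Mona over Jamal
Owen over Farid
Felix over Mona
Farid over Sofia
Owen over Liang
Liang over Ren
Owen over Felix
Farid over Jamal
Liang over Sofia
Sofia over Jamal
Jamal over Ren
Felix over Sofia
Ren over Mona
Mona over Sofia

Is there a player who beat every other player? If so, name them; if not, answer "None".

Owen has 7 wins out of 7 opponents — a perfect record.

Owen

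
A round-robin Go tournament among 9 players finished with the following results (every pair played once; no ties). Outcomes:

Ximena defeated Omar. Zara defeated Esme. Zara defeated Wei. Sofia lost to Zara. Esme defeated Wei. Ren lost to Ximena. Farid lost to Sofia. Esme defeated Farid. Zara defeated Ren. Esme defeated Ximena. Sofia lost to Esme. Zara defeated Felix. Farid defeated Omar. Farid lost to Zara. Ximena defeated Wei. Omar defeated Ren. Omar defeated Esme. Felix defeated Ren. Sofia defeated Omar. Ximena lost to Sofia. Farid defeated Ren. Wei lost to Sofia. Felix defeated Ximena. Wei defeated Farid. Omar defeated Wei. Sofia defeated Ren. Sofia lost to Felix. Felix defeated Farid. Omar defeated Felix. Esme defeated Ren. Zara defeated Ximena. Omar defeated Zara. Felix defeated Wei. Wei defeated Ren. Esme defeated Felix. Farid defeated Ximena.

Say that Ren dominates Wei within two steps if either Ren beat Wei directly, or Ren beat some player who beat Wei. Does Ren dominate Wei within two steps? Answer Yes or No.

Ren did not beat Wei directly.
Ren beat no one, so there is no intermediate player.

No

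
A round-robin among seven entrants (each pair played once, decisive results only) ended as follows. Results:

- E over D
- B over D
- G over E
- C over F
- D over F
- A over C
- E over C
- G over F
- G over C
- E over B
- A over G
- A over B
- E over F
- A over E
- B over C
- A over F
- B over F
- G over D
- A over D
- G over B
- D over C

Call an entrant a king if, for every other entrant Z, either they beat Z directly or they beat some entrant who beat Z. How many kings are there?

1

A reaches everyone (king).
B cannot reach A, E, G in two steps.
C cannot reach A, B, D, E, G in two steps.
D cannot reach A, B, E, G in two steps.
E cannot reach A, G in two steps.
F cannot reach A, B, C, D, E, G in two steps.
G cannot reach A in two steps.
Kings: A — 1.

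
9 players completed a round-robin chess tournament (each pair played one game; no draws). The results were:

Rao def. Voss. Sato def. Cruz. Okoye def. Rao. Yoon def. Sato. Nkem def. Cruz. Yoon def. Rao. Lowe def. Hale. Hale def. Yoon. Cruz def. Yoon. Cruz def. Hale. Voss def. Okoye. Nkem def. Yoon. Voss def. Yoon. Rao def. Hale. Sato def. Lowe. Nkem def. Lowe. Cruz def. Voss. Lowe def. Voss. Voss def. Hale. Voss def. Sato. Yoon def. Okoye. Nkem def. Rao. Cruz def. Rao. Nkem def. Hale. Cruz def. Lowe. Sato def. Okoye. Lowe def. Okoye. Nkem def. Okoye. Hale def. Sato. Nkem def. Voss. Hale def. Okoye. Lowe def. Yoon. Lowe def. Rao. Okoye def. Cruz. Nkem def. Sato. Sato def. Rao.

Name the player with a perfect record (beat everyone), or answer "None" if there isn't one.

Nkem

Nkem has 8 wins out of 8 opponents — a perfect record.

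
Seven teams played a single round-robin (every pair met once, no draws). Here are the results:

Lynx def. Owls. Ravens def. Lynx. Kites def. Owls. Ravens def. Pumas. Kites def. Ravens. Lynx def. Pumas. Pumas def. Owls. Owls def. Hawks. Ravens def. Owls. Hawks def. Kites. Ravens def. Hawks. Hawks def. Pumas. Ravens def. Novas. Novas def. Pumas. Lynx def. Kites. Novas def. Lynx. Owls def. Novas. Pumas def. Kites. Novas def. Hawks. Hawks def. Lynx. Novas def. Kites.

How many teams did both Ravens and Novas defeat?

Ravens beat: Hawks, Owls, Novas, Pumas, Lynx.
Novas beat: Hawks, Kites, Pumas, Lynx.
Both beat: Hawks, Pumas, Lynx — 3.

3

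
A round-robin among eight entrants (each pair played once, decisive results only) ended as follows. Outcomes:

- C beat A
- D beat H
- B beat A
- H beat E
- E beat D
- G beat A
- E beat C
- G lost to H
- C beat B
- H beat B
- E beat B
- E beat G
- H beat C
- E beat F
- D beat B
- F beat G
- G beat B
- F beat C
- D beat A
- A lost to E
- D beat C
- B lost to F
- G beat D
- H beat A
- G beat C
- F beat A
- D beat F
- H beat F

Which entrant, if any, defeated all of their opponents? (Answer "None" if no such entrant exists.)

Highest win total is H with 6 (out of 7 possible).
H lost to D, so no entrant went undefeated.

None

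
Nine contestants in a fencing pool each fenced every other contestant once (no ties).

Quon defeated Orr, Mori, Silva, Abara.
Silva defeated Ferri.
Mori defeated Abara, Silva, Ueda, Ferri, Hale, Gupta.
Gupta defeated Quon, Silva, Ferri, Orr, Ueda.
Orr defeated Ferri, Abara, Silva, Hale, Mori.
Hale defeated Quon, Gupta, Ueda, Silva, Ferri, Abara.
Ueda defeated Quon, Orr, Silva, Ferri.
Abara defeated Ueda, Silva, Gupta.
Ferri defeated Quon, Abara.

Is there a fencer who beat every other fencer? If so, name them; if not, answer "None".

None

Highest win total is Mori with 6 (out of 8 possible).
Mori lost to Orr, Quon, so no fencer went undefeated.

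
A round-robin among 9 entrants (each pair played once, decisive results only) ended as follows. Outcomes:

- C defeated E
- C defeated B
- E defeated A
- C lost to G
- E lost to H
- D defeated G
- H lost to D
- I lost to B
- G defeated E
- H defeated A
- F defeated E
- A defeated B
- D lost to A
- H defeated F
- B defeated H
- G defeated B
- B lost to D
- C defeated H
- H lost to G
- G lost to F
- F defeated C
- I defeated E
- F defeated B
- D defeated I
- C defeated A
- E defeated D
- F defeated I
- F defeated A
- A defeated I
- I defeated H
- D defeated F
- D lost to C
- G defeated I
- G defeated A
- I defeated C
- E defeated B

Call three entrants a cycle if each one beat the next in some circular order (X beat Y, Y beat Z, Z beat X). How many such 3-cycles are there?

Win totals: A 3, B 2, C 5, D 5, E 3, F 6, G 6, H 3, I 3.
An entrant with w wins dominates both others in C(w,2) triples; summing gives 3 + 1 + 10 + 10 + 3 + 15 + 15 + 3 + 3 = 63 transitive triples.
Total triples C(9,3) = 84, so cyclic triples = 84 − 63 = 21.

21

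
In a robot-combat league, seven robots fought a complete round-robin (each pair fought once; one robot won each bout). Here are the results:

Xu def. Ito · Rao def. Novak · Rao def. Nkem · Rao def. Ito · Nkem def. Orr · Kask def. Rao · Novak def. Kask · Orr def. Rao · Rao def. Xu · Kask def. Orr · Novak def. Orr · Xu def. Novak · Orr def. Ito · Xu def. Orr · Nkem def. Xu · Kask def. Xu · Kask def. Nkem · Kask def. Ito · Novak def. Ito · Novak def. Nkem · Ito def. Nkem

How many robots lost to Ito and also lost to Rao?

1

Ito beat: Nkem.
Rao beat: Ito, Xu, Novak, Nkem.
Both beat: Nkem — 1.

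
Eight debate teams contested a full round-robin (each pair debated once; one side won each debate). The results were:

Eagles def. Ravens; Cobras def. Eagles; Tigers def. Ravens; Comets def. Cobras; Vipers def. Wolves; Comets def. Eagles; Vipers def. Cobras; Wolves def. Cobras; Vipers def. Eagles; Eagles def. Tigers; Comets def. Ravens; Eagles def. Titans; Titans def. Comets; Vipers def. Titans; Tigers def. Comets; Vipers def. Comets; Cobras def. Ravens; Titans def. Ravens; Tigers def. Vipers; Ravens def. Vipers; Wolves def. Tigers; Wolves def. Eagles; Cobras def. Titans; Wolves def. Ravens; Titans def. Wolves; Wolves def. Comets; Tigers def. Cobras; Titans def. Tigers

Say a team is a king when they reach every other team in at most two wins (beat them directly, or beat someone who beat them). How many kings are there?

6

Tigers reaches everyone (king).
Vipers reaches everyone (king).
Comets cannot reach Wolves in two steps.
Eagles reaches everyone (king).
Ravens cannot reach Tigers in two steps.
Titans reaches everyone (king).
Wolves reaches everyone (king).
Cobras reaches everyone (king).
Kings: Tigers, Vipers, Eagles, Titans, Wolves, Cobras — 6.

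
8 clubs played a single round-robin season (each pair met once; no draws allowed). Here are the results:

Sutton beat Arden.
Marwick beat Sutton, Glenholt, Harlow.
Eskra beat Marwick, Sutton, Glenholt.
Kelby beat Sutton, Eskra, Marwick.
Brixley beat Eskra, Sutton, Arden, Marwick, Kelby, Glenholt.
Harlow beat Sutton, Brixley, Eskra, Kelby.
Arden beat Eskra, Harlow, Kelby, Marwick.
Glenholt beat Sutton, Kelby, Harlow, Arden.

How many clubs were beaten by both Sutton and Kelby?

Sutton beat: Arden.
Kelby beat: Eskra, Sutton, Marwick.
No one was beaten by both.

0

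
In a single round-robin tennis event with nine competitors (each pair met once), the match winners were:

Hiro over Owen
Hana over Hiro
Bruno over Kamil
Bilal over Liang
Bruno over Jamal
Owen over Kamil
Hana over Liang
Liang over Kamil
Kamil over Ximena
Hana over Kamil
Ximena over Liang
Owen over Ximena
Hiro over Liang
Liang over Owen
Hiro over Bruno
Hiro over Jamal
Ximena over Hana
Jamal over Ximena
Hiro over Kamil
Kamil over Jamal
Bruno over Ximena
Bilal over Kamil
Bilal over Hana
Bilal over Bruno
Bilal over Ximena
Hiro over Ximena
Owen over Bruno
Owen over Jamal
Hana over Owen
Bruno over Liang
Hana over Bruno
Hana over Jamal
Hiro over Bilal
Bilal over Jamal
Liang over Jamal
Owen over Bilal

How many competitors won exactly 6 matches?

Win totals: Kamil 2, Hana 6, Jamal 1, Bruno 4, Owen 5, Ximena 2, Bilal 6, Liang 3, Hiro 7.
Exactly 6: Hana, Bilal — 2 competitors.

2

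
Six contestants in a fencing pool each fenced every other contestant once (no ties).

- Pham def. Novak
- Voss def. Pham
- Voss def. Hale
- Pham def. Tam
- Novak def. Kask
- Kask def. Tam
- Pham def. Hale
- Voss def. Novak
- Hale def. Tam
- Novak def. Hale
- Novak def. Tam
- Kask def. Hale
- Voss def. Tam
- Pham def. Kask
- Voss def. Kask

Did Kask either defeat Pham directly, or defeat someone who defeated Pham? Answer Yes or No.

No

Kask did not beat Pham directly.
Kask beat Tam, Hale, but each of them lost to Pham. No two-step path.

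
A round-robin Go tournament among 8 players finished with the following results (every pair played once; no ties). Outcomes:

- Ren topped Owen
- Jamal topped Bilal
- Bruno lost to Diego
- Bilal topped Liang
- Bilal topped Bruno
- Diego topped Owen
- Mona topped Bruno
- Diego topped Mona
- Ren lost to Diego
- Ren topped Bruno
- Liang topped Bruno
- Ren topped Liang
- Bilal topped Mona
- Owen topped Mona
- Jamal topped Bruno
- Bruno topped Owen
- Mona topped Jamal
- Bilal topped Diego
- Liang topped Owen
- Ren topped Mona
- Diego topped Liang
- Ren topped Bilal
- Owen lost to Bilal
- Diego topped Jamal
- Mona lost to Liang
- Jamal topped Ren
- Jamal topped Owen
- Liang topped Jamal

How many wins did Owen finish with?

1

Owen's results: beat Mona; lost to Diego, Jamal, Liang, Ren, Bruno, Bilal.
That is 1 win.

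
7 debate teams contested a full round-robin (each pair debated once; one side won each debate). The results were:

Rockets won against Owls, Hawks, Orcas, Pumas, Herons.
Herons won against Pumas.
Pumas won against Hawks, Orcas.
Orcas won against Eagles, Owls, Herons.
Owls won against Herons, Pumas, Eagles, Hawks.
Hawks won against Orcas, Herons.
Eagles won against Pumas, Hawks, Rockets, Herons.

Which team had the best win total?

Rockets

Win totals: Pumas 2, Herons 1, Owls 4, Eagles 4, Orcas 3, Rockets 5, Hawks 2.
Rockets leads with 5 wins (next highest: 4).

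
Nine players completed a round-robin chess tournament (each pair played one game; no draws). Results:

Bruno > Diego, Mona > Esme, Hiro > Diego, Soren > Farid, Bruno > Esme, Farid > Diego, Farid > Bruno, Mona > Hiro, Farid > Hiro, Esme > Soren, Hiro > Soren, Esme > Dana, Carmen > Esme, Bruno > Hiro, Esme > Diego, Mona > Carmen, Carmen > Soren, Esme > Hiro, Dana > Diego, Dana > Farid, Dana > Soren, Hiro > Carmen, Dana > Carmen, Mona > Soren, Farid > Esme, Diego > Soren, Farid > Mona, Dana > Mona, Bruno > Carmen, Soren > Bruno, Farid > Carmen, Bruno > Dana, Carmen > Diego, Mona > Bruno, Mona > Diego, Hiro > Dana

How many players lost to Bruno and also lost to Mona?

Bruno beat: Esme, Hiro, Carmen, Dana, Diego.
Mona beat: Esme, Hiro, Carmen, Soren, Bruno, Diego.
Both beat: Esme, Hiro, Carmen, Diego — 4.

4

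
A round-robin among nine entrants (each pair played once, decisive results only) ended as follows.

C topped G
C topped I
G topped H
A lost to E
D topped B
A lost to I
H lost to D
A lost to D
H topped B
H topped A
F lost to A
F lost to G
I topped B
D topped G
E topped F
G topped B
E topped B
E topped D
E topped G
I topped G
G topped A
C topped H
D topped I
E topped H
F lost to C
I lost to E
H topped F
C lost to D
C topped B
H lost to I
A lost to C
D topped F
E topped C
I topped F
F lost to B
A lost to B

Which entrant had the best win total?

E

Win totals: A 1, B 2, C 6, D 7, E 8, F 0, G 4, H 3, I 5.
E leads with 8 wins (next highest: 7).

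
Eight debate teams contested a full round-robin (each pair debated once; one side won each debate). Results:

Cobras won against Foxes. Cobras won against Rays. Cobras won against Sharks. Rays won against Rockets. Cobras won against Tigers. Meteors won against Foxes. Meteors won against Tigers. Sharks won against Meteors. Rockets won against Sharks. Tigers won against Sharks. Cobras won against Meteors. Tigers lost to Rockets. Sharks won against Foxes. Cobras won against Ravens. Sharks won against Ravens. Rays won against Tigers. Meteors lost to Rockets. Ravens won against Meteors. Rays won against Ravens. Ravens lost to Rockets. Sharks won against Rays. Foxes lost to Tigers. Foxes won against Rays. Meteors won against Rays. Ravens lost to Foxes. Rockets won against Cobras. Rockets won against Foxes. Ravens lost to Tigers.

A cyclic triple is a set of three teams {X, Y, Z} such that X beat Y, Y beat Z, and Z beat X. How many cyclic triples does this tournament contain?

10

Win totals: Foxes 2, Rays 3, Ravens 1, Sharks 4, Tigers 3, Rockets 6, Cobras 6, Meteors 3.
A team with w wins dominates both others in C(w,2) triples; summing gives 1 + 3 + 0 + 6 + 3 + 15 + 15 + 3 = 46 transitive triples.
Total triples C(8,3) = 56, so cyclic triples = 56 − 46 = 10.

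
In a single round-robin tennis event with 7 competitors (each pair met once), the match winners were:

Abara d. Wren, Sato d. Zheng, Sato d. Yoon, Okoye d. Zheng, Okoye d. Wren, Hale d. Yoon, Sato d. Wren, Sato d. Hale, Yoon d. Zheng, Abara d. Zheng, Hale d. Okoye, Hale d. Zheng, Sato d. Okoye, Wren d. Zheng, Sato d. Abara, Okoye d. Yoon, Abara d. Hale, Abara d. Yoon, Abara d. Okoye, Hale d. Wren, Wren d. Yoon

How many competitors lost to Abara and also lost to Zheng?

0

Abara beat: Okoye, Yoon, Hale, Zheng, Wren.
Zheng beat: no one.
No one was beaten by both.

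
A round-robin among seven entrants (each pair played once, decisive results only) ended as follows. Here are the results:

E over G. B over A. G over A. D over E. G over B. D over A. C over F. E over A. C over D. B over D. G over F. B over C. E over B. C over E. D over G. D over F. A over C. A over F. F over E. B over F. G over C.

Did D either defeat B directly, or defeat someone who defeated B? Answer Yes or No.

Yes

D did not beat B directly.
D beat A, E, F, G. Of those, E beat B.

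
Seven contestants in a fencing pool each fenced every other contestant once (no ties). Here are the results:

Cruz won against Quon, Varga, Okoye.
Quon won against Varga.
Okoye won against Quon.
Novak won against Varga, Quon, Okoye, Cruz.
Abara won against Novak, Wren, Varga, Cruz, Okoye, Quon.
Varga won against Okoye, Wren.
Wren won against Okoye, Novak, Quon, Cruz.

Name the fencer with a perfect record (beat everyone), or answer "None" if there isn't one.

Abara has 6 wins out of 6 opponents — a perfect record.

Abara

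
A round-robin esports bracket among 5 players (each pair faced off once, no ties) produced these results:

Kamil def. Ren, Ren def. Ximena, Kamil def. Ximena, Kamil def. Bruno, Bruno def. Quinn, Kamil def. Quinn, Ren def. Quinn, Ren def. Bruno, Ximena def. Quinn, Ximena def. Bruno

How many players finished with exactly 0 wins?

Win totals: Bruno 1, Ren 3, Kamil 4, Quinn 0, Ximena 2.
Exactly 0: Quinn — 1 player.

1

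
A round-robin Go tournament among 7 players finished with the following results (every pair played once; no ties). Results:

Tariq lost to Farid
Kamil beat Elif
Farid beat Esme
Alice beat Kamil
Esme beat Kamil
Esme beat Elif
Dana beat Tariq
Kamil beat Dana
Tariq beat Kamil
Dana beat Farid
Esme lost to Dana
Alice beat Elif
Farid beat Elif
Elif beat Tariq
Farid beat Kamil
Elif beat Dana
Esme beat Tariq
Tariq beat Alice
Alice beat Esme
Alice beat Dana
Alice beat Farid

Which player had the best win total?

Alice

Win totals: Tariq 2, Esme 3, Kamil 2, Elif 2, Dana 3, Farid 4, Alice 5.
Alice leads with 5 wins (next highest: 4).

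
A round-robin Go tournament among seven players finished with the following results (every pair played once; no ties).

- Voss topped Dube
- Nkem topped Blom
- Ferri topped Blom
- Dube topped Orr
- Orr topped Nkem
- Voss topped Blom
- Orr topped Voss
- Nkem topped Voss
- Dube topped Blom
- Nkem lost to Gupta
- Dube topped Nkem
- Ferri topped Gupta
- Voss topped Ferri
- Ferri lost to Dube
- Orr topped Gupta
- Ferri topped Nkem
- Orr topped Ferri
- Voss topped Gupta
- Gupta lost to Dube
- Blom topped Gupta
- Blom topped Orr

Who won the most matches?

Win totals: Dube 5, Blom 2, Nkem 2, Voss 4, Ferri 3, Orr 4, Gupta 1.
Dube leads with 5 wins (next highest: 4).

Dube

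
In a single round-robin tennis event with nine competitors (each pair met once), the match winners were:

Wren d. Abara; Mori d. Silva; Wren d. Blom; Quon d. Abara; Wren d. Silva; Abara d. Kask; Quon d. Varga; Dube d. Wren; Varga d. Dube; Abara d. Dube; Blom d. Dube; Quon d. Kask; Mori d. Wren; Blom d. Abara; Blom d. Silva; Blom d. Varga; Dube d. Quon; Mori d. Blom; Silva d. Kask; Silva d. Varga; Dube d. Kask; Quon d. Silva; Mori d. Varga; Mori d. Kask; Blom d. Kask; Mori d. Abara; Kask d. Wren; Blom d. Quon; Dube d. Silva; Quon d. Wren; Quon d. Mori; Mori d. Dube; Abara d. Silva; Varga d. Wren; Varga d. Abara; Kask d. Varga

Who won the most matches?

Mori

Win totals: Silva 2, Wren 3, Mori 7, Kask 2, Quon 6, Abara 3, Dube 4, Varga 3, Blom 6.
Mori leads with 7 wins (next highest: 6).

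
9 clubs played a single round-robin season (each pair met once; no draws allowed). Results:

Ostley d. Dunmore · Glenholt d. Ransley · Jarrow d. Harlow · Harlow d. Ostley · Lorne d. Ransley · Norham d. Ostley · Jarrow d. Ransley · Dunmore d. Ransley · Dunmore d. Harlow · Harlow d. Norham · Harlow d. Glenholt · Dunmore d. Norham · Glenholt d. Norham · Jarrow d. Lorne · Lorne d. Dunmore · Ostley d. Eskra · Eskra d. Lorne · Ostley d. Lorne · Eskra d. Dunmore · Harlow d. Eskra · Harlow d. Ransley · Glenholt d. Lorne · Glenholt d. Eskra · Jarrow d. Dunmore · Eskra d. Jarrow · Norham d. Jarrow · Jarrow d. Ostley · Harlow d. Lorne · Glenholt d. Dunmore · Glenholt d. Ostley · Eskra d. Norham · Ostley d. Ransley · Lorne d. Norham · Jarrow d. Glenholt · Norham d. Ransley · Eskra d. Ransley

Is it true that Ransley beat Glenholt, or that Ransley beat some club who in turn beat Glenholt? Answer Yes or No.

Ransley did not beat Glenholt directly.
Ransley beat no one, so there is no intermediate club.

No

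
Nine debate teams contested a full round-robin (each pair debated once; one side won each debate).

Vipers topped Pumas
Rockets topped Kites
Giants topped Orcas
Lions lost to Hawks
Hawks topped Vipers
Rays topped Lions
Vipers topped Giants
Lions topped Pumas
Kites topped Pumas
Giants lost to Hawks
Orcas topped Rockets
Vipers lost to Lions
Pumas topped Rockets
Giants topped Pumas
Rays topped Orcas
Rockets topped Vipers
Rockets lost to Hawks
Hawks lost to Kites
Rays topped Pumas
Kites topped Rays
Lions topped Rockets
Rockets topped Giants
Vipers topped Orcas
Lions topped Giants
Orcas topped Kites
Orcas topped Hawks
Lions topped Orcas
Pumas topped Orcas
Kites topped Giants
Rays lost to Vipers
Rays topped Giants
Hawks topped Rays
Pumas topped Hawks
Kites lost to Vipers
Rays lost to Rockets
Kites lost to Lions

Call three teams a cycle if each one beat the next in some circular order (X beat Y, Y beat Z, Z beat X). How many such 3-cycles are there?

Win totals: Orcas 3, Giants 2, Kites 4, Pumas 3, Vipers 5, Hawks 5, Rockets 4, Lions 6, Rays 4.
A team with w wins dominates both others in C(w,2) triples; summing gives 3 + 1 + 6 + 3 + 10 + 10 + 6 + 15 + 6 = 60 transitive triples.
Total triples C(9,3) = 84, so cyclic triples = 84 − 60 = 24.

24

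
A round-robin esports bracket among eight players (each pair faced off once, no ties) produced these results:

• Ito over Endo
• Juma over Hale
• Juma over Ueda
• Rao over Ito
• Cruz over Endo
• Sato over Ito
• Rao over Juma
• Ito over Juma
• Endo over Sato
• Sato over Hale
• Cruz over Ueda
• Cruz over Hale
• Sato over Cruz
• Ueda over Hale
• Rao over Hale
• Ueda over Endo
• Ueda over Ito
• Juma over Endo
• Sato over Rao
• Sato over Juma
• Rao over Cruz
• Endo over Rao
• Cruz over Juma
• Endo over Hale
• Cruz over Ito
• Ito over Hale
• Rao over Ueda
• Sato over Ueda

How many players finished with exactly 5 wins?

2

Win totals: Ito 3, Ueda 3, Sato 6, Cruz 5, Endo 3, Juma 3, Hale 0, Rao 5.
Exactly 5: Cruz, Rao — 2 players.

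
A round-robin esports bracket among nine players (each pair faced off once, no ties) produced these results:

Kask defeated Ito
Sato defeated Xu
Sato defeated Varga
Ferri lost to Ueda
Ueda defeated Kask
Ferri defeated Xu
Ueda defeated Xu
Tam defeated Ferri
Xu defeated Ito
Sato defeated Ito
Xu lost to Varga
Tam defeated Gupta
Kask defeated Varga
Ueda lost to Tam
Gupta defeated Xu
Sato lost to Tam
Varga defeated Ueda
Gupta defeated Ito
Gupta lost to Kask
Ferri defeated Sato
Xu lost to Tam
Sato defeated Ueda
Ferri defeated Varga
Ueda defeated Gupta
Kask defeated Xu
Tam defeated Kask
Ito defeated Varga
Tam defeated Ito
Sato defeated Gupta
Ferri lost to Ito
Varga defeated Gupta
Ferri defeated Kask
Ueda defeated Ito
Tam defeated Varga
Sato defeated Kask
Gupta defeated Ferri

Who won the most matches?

Tam

Win totals: Varga 3, Kask 4, Tam 8, Ueda 5, Xu 1, Sato 6, Ferri 4, Ito 2, Gupta 3.
Tam leads with 8 wins (next highest: 6).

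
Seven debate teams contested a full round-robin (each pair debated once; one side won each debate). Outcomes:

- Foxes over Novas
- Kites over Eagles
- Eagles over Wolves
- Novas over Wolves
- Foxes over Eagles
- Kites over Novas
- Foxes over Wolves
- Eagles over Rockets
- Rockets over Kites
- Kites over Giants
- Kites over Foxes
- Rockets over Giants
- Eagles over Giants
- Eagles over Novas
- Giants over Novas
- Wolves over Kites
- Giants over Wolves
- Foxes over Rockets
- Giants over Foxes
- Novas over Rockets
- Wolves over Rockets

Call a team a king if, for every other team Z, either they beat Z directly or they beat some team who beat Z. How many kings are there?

6

Rockets reaches everyone (king).
Giants reaches everyone (king).
Kites reaches everyone (king).
Novas cannot reach Foxes, Eagles in two steps.
Foxes reaches everyone (king).
Eagles reaches everyone (king).
Wolves reaches everyone (king).
Kings: Rockets, Giants, Kites, Foxes, Eagles, Wolves — 6.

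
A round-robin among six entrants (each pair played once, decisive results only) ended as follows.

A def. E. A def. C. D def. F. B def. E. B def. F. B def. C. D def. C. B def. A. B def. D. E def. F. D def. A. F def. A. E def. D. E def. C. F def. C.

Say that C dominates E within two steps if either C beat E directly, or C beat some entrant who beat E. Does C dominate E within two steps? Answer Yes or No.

C did not beat E directly.
C beat no one, so there is no intermediate entrant.

No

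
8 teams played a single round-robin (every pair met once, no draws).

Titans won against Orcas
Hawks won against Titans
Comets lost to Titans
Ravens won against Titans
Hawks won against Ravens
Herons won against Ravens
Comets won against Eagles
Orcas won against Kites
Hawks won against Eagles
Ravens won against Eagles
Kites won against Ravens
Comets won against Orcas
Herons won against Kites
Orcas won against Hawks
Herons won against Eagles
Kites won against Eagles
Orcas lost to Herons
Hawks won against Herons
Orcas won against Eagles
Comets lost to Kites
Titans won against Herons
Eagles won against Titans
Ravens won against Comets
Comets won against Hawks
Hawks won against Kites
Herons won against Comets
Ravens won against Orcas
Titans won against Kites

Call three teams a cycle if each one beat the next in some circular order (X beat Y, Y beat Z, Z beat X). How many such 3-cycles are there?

15

Win totals: Hawks 5, Kites 3, Herons 5, Titans 4, Eagles 1, Orcas 3, Comets 3, Ravens 4.
A team with w wins dominates both others in C(w,2) triples; summing gives 10 + 3 + 10 + 6 + 0 + 3 + 3 + 6 = 41 transitive triples.
Total triples C(8,3) = 56, so cyclic triples = 56 − 41 = 15.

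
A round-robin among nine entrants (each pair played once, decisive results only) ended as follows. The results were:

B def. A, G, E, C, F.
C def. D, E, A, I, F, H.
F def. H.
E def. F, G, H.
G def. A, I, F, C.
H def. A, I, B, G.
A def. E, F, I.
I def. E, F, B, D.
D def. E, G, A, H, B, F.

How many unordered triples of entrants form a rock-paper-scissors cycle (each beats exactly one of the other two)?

20

Win totals: A 3, B 5, C 6, D 6, E 3, F 1, G 4, H 4, I 4.
An entrant with w wins dominates both others in C(w,2) triples; summing gives 3 + 10 + 15 + 15 + 3 + 0 + 6 + 6 + 6 = 64 transitive triples.
Total triples C(9,3) = 84, so cyclic triples = 84 − 64 = 20.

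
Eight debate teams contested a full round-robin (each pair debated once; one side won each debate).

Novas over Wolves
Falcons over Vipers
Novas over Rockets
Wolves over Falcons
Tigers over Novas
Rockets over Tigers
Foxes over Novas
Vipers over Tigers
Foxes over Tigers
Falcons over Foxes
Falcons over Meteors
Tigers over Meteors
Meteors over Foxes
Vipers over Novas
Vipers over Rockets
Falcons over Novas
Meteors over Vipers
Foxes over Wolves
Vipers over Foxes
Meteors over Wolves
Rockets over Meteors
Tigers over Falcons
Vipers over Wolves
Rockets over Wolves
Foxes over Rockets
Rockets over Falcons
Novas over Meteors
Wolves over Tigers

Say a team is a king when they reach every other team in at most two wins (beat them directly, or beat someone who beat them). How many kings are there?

6

Meteors reaches everyone (king).
Rockets reaches everyone (king).
Vipers reaches everyone (king).
Wolves cannot reach Rockets in two steps.
Novas reaches everyone (king).
Foxes cannot reach Vipers in two steps.
Tigers reaches everyone (king).
Falcons reaches everyone (king).
Kings: Meteors, Rockets, Vipers, Novas, Tigers, Falcons — 6.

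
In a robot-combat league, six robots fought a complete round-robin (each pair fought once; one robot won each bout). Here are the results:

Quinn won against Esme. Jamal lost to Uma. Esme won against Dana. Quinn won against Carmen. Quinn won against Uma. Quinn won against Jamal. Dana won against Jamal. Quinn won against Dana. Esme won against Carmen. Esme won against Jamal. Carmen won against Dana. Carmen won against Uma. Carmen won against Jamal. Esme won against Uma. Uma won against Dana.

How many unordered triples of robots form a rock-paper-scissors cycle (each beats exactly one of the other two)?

0

Of the C(6,3) = 20 triples, the cyclic ones are: none.
That is 0.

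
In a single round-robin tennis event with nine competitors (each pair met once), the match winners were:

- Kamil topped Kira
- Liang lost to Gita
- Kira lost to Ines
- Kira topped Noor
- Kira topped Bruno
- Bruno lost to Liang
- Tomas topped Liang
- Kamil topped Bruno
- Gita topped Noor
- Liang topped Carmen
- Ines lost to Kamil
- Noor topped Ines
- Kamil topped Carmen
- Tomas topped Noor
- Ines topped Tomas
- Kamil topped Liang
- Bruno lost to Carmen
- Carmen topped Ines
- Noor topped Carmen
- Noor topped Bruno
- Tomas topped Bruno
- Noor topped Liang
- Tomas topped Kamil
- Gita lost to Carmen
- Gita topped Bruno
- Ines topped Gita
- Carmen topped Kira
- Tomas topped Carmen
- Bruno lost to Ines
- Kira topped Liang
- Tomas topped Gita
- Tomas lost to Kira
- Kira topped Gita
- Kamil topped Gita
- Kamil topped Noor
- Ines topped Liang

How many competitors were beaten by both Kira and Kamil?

4

Kira beat: Liang, Tomas, Noor, Gita, Bruno.
Kamil beat: Liang, Noor, Carmen, Gita, Bruno, Ines, Kira.
Both beat: Liang, Noor, Gita, Bruno — 4.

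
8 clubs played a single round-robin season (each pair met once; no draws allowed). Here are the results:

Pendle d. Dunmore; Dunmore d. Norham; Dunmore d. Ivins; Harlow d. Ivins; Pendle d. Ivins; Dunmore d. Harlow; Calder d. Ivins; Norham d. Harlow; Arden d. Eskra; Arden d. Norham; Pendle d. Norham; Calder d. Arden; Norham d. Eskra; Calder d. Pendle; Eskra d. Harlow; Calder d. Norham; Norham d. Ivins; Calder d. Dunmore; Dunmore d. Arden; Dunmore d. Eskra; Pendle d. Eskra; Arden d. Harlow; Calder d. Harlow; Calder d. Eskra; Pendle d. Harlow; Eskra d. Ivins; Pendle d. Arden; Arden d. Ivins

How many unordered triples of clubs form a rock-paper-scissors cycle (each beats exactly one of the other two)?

Win totals: Arden 4, Pendle 6, Ivins 0, Dunmore 5, Norham 3, Eskra 2, Calder 7, Harlow 1.
A club with w wins dominates both others in C(w,2) triples; summing gives 6 + 15 + 0 + 10 + 3 + 1 + 21 + 0 = 56 transitive triples.
Total triples C(8,3) = 56, so cyclic triples = 56 − 56 = 0.

0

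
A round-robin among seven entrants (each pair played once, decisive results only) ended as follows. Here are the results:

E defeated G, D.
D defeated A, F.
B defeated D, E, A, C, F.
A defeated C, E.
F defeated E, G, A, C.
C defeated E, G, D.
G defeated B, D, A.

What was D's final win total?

2

D's results: beat A, F; lost to B, C, E, G.
That is 2 wins.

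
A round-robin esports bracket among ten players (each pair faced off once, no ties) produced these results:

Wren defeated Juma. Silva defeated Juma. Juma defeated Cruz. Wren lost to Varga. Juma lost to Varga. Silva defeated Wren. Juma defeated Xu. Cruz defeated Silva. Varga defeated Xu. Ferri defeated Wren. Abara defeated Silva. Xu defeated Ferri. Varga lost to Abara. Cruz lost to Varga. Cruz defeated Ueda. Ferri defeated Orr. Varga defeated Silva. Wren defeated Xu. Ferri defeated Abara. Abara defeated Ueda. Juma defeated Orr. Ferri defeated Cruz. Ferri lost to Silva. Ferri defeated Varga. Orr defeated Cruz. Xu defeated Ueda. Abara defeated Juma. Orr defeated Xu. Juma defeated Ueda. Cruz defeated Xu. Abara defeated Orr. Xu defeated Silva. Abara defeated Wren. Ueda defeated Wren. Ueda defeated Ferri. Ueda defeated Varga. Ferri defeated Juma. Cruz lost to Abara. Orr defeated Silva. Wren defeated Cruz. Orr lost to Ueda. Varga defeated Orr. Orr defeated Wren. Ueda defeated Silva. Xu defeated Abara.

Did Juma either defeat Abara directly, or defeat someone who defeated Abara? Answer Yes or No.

Juma did not beat Abara directly.
Juma beat Orr, Cruz, Ueda, Xu. Of those, Xu beat Abara.

Yes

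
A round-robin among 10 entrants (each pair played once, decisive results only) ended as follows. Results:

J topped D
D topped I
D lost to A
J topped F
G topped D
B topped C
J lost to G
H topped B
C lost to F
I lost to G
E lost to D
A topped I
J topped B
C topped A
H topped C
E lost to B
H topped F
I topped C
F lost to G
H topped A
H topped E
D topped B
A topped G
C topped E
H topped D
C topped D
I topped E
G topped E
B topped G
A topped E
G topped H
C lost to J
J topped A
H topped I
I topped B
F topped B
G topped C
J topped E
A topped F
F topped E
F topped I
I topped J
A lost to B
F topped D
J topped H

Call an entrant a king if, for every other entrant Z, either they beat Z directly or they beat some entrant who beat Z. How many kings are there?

6

A reaches everyone (king).
B reaches everyone (king).
C cannot reach H, J in two steps.
D cannot reach F, H in two steps.
E cannot reach A, B, C, D, F, G, H, I, J in two steps.
F cannot reach H in two steps.
G reaches everyone (king).
H reaches everyone (king).
I reaches everyone (king).
J reaches everyone (king).
Kings: A, B, G, H, I, J — 6.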